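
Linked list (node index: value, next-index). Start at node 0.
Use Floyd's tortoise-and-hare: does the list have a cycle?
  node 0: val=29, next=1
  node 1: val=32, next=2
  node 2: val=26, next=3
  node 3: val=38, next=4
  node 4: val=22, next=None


Floyd's tortoise (slow, +1) and hare (fast, +2):
  init: slow=0, fast=0
  step 1: slow=1, fast=2
  step 2: slow=2, fast=4
  step 3: fast -> None, no cycle

Cycle: no


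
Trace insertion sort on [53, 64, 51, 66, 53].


Initial: [53, 64, 51, 66, 53]
Insert 64: [53, 64, 51, 66, 53]
Insert 51: [51, 53, 64, 66, 53]
Insert 66: [51, 53, 64, 66, 53]
Insert 53: [51, 53, 53, 64, 66]

Sorted: [51, 53, 53, 64, 66]


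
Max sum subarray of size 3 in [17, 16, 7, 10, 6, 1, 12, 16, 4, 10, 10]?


[0:3]: 40
[1:4]: 33
[2:5]: 23
[3:6]: 17
[4:7]: 19
[5:8]: 29
[6:9]: 32
[7:10]: 30
[8:11]: 24

Max: 40 at [0:3]


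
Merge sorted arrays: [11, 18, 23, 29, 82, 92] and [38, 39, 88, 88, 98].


Take 11 from A
Take 18 from A
Take 23 from A
Take 29 from A
Take 38 from B
Take 39 from B
Take 82 from A
Take 88 from B
Take 88 from B
Take 92 from A

Merged: [11, 18, 23, 29, 38, 39, 82, 88, 88, 92, 98]


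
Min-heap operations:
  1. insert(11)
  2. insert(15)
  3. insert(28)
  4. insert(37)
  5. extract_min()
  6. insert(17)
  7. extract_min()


insert(11) -> [11]
insert(15) -> [11, 15]
insert(28) -> [11, 15, 28]
insert(37) -> [11, 15, 28, 37]
extract_min()->11, [15, 37, 28]
insert(17) -> [15, 17, 28, 37]
extract_min()->15, [17, 37, 28]

Final heap: [17, 37, 28]


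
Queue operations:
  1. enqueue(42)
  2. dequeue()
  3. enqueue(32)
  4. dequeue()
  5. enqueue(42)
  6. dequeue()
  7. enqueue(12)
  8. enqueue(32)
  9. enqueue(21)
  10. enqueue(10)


enqueue(42) -> [42]
dequeue()->42, []
enqueue(32) -> [32]
dequeue()->32, []
enqueue(42) -> [42]
dequeue()->42, []
enqueue(12) -> [12]
enqueue(32) -> [12, 32]
enqueue(21) -> [12, 32, 21]
enqueue(10) -> [12, 32, 21, 10]

Final queue: [12, 32, 21, 10]


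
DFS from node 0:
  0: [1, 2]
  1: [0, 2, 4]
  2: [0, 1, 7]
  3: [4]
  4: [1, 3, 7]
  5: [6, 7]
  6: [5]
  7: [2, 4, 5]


Visit 0, push [2, 1]
Visit 1, push [4, 2]
Visit 2, push [7]
Visit 7, push [5, 4]
Visit 4, push [3]
Visit 3, push []
Visit 5, push [6]
Visit 6, push []

DFS order: [0, 1, 2, 7, 4, 3, 5, 6]


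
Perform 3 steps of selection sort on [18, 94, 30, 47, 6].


Initial: [18, 94, 30, 47, 6]
Step 1: min=6 at 4
  Swap: [6, 94, 30, 47, 18]
Step 2: min=18 at 4
  Swap: [6, 18, 30, 47, 94]
Step 3: min=30 at 2
  Swap: [6, 18, 30, 47, 94]

After 3 steps: [6, 18, 30, 47, 94]


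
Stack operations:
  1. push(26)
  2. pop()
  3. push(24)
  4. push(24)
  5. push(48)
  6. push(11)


push(26) -> [26]
pop()->26, []
push(24) -> [24]
push(24) -> [24, 24]
push(48) -> [24, 24, 48]
push(11) -> [24, 24, 48, 11]

Final stack: [24, 24, 48, 11]


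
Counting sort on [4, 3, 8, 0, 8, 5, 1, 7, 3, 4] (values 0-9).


Input: [4, 3, 8, 0, 8, 5, 1, 7, 3, 4]
Counts: [1, 1, 0, 2, 2, 1, 0, 1, 2, 0]

Sorted: [0, 1, 3, 3, 4, 4, 5, 7, 8, 8]


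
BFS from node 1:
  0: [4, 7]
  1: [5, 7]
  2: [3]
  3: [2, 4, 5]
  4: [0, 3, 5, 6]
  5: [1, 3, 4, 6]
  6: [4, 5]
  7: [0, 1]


Visit 1, enqueue [5, 7]
Visit 5, enqueue [3, 4, 6]
Visit 7, enqueue [0]
Visit 3, enqueue [2]
Visit 4, enqueue []
Visit 6, enqueue []
Visit 0, enqueue []
Visit 2, enqueue []

BFS order: [1, 5, 7, 3, 4, 6, 0, 2]


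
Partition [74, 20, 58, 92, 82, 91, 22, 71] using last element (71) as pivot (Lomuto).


Pivot: 71
  20 <= 71: swap -> [20, 74, 58, 92, 82, 91, 22, 71]
  58 <= 71: swap -> [20, 58, 74, 92, 82, 91, 22, 71]
  22 <= 71: swap -> [20, 58, 22, 92, 82, 91, 74, 71]
Place pivot at 3: [20, 58, 22, 71, 82, 91, 74, 92]

Partitioned: [20, 58, 22, 71, 82, 91, 74, 92]


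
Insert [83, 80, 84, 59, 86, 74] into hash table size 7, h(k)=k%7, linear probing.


Insert 83: h=6 -> slot 6
Insert 80: h=3 -> slot 3
Insert 84: h=0 -> slot 0
Insert 59: h=3, 1 probes -> slot 4
Insert 86: h=2 -> slot 2
Insert 74: h=4, 1 probes -> slot 5

Table: [84, None, 86, 80, 59, 74, 83]


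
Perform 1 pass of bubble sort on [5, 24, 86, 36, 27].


Initial: [5, 24, 86, 36, 27]
Pass 1: [5, 24, 36, 27, 86] (2 swaps)

After 1 pass: [5, 24, 36, 27, 86]


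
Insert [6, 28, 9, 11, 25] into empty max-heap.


Insert 6: [6]
Insert 28: [28, 6]
Insert 9: [28, 6, 9]
Insert 11: [28, 11, 9, 6]
Insert 25: [28, 25, 9, 6, 11]

Final heap: [28, 25, 9, 6, 11]


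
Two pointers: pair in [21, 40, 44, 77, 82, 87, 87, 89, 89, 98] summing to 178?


lo=0(21)+hi=9(98)=119
lo=1(40)+hi=9(98)=138
lo=2(44)+hi=9(98)=142
lo=3(77)+hi=9(98)=175
lo=4(82)+hi=9(98)=180
lo=4(82)+hi=8(89)=171
lo=5(87)+hi=8(89)=176
lo=6(87)+hi=8(89)=176
lo=7(89)+hi=8(89)=178

Yes: 89+89=178


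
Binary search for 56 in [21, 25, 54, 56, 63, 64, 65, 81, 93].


Step 1: lo=0, hi=8, mid=4, val=63
Step 2: lo=0, hi=3, mid=1, val=25
Step 3: lo=2, hi=3, mid=2, val=54
Step 4: lo=3, hi=3, mid=3, val=56

Found at index 3


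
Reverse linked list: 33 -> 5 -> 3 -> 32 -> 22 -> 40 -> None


Step 1: curr=33, set curr.next=prev(None) | reversed so far: 33
Step 2: curr=5, set curr.next=prev(33) | reversed so far: 5 -> 33
Step 3: curr=3, set curr.next=prev(5) | reversed so far: 3 -> 5 -> 33
Step 4: curr=32, set curr.next=prev(3) | reversed so far: 32 -> 3 -> 5 -> 33
Step 5: curr=22, set curr.next=prev(32) | reversed so far: 22 -> 32 -> 3 -> 5 -> 33
Step 6: curr=40, set curr.next=prev(22) | reversed so far: 40 -> 22 -> 32 -> 3 -> 5 -> 33

40 -> 22 -> 32 -> 3 -> 5 -> 33 -> None


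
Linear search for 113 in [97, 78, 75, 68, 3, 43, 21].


i=0: 97!=113
i=1: 78!=113
i=2: 75!=113
i=3: 68!=113
i=4: 3!=113
i=5: 43!=113
i=6: 21!=113

Not found, 7 comps


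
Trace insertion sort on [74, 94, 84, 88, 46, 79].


Initial: [74, 94, 84, 88, 46, 79]
Insert 94: [74, 94, 84, 88, 46, 79]
Insert 84: [74, 84, 94, 88, 46, 79]
Insert 88: [74, 84, 88, 94, 46, 79]
Insert 46: [46, 74, 84, 88, 94, 79]
Insert 79: [46, 74, 79, 84, 88, 94]

Sorted: [46, 74, 79, 84, 88, 94]


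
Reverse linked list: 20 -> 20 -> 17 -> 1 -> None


Step 1: curr=20, set curr.next=prev(None) | reversed so far: 20
Step 2: curr=20, set curr.next=prev(20) | reversed so far: 20 -> 20
Step 3: curr=17, set curr.next=prev(20) | reversed so far: 17 -> 20 -> 20
Step 4: curr=1, set curr.next=prev(17) | reversed so far: 1 -> 17 -> 20 -> 20

1 -> 17 -> 20 -> 20 -> None


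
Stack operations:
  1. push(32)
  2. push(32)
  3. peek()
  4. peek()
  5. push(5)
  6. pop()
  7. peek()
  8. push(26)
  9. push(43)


push(32) -> [32]
push(32) -> [32, 32]
peek()->32
peek()->32
push(5) -> [32, 32, 5]
pop()->5, [32, 32]
peek()->32
push(26) -> [32, 32, 26]
push(43) -> [32, 32, 26, 43]

Final stack: [32, 32, 26, 43]


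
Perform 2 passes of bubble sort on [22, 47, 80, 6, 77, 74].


Initial: [22, 47, 80, 6, 77, 74]
Pass 1: [22, 47, 6, 77, 74, 80] (3 swaps)
Pass 2: [22, 6, 47, 74, 77, 80] (2 swaps)

After 2 passes: [22, 6, 47, 74, 77, 80]


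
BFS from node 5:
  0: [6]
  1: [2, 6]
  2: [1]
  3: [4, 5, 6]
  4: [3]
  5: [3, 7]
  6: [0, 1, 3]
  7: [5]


Visit 5, enqueue [3, 7]
Visit 3, enqueue [4, 6]
Visit 7, enqueue []
Visit 4, enqueue []
Visit 6, enqueue [0, 1]
Visit 0, enqueue []
Visit 1, enqueue [2]
Visit 2, enqueue []

BFS order: [5, 3, 7, 4, 6, 0, 1, 2]


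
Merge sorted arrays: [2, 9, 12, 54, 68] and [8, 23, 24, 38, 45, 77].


Take 2 from A
Take 8 from B
Take 9 from A
Take 12 from A
Take 23 from B
Take 24 from B
Take 38 from B
Take 45 from B
Take 54 from A
Take 68 from A

Merged: [2, 8, 9, 12, 23, 24, 38, 45, 54, 68, 77]


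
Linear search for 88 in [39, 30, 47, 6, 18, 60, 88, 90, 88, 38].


i=0: 39!=88
i=1: 30!=88
i=2: 47!=88
i=3: 6!=88
i=4: 18!=88
i=5: 60!=88
i=6: 88==88 found!

Found at 6, 7 comps


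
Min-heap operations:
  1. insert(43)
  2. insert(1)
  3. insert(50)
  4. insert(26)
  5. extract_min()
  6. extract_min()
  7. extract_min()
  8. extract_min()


insert(43) -> [43]
insert(1) -> [1, 43]
insert(50) -> [1, 43, 50]
insert(26) -> [1, 26, 50, 43]
extract_min()->1, [26, 43, 50]
extract_min()->26, [43, 50]
extract_min()->43, [50]
extract_min()->50, []

Final heap: []


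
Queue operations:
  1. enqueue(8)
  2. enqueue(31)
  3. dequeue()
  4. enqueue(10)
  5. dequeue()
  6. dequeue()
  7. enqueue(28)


enqueue(8) -> [8]
enqueue(31) -> [8, 31]
dequeue()->8, [31]
enqueue(10) -> [31, 10]
dequeue()->31, [10]
dequeue()->10, []
enqueue(28) -> [28]

Final queue: [28]


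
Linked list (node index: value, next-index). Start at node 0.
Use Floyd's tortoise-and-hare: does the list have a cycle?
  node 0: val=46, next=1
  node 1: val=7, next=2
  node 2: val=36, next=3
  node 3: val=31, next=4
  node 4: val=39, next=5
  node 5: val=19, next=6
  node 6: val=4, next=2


Floyd's tortoise (slow, +1) and hare (fast, +2):
  init: slow=0, fast=0
  step 1: slow=1, fast=2
  step 2: slow=2, fast=4
  step 3: slow=3, fast=6
  step 4: slow=4, fast=3
  step 5: slow=5, fast=5
  slow == fast at node 5: cycle detected

Cycle: yes


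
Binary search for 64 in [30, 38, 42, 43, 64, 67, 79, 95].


Step 1: lo=0, hi=7, mid=3, val=43
Step 2: lo=4, hi=7, mid=5, val=67
Step 3: lo=4, hi=4, mid=4, val=64

Found at index 4


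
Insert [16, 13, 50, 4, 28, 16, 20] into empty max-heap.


Insert 16: [16]
Insert 13: [16, 13]
Insert 50: [50, 13, 16]
Insert 4: [50, 13, 16, 4]
Insert 28: [50, 28, 16, 4, 13]
Insert 16: [50, 28, 16, 4, 13, 16]
Insert 20: [50, 28, 20, 4, 13, 16, 16]

Final heap: [50, 28, 20, 4, 13, 16, 16]


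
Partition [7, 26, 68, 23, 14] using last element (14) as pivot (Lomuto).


Pivot: 14
  7 <= 14: advance i (no swap)
Place pivot at 1: [7, 14, 68, 23, 26]

Partitioned: [7, 14, 68, 23, 26]


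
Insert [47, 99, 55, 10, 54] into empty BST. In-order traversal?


Insert 47: root
Insert 99: R from 47
Insert 55: R from 47 -> L from 99
Insert 10: L from 47
Insert 54: R from 47 -> L from 99 -> L from 55

In-order: [10, 47, 54, 55, 99]


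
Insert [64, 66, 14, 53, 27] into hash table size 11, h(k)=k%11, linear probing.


Insert 64: h=9 -> slot 9
Insert 66: h=0 -> slot 0
Insert 14: h=3 -> slot 3
Insert 53: h=9, 1 probes -> slot 10
Insert 27: h=5 -> slot 5

Table: [66, None, None, 14, None, 27, None, None, None, 64, 53]


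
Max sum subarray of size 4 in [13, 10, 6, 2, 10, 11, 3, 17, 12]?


[0:4]: 31
[1:5]: 28
[2:6]: 29
[3:7]: 26
[4:8]: 41
[5:9]: 43

Max: 43 at [5:9]


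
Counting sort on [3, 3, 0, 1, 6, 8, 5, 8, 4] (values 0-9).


Input: [3, 3, 0, 1, 6, 8, 5, 8, 4]
Counts: [1, 1, 0, 2, 1, 1, 1, 0, 2, 0]

Sorted: [0, 1, 3, 3, 4, 5, 6, 8, 8]


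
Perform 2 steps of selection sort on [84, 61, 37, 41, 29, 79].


Initial: [84, 61, 37, 41, 29, 79]
Step 1: min=29 at 4
  Swap: [29, 61, 37, 41, 84, 79]
Step 2: min=37 at 2
  Swap: [29, 37, 61, 41, 84, 79]

After 2 steps: [29, 37, 61, 41, 84, 79]


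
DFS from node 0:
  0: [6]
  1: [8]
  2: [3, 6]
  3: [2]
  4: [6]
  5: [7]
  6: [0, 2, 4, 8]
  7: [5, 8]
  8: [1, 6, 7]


Visit 0, push [6]
Visit 6, push [8, 4, 2]
Visit 2, push [3]
Visit 3, push []
Visit 4, push []
Visit 8, push [7, 1]
Visit 1, push []
Visit 7, push [5]
Visit 5, push []

DFS order: [0, 6, 2, 3, 4, 8, 1, 7, 5]


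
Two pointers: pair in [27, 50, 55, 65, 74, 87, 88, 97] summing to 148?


lo=0(27)+hi=7(97)=124
lo=1(50)+hi=7(97)=147
lo=2(55)+hi=7(97)=152
lo=2(55)+hi=6(88)=143
lo=3(65)+hi=6(88)=153
lo=3(65)+hi=5(87)=152
lo=3(65)+hi=4(74)=139

No pair found


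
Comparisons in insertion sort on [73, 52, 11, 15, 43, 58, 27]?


Algorithm: insertion sort
Input: [73, 52, 11, 15, 43, 58, 27]
Sorted: [11, 15, 27, 43, 52, 58, 73]

16


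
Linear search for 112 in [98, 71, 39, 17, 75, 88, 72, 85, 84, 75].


i=0: 98!=112
i=1: 71!=112
i=2: 39!=112
i=3: 17!=112
i=4: 75!=112
i=5: 88!=112
i=6: 72!=112
i=7: 85!=112
i=8: 84!=112
i=9: 75!=112

Not found, 10 comps


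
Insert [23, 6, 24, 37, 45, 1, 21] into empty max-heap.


Insert 23: [23]
Insert 6: [23, 6]
Insert 24: [24, 6, 23]
Insert 37: [37, 24, 23, 6]
Insert 45: [45, 37, 23, 6, 24]
Insert 1: [45, 37, 23, 6, 24, 1]
Insert 21: [45, 37, 23, 6, 24, 1, 21]

Final heap: [45, 37, 23, 6, 24, 1, 21]


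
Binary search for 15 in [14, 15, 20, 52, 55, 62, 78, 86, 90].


Step 1: lo=0, hi=8, mid=4, val=55
Step 2: lo=0, hi=3, mid=1, val=15

Found at index 1


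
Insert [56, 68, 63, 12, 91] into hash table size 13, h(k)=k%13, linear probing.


Insert 56: h=4 -> slot 4
Insert 68: h=3 -> slot 3
Insert 63: h=11 -> slot 11
Insert 12: h=12 -> slot 12
Insert 91: h=0 -> slot 0

Table: [91, None, None, 68, 56, None, None, None, None, None, None, 63, 12]


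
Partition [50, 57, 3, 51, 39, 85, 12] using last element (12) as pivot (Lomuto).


Pivot: 12
  3 <= 12: swap -> [3, 57, 50, 51, 39, 85, 12]
Place pivot at 1: [3, 12, 50, 51, 39, 85, 57]

Partitioned: [3, 12, 50, 51, 39, 85, 57]


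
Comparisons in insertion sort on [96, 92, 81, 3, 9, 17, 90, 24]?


Algorithm: insertion sort
Input: [96, 92, 81, 3, 9, 17, 90, 24]
Sorted: [3, 9, 17, 24, 81, 90, 92, 96]

22


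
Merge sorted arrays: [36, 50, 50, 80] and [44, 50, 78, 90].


Take 36 from A
Take 44 from B
Take 50 from A
Take 50 from A
Take 50 from B
Take 78 from B
Take 80 from A

Merged: [36, 44, 50, 50, 50, 78, 80, 90]


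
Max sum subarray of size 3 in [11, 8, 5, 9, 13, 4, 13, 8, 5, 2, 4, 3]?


[0:3]: 24
[1:4]: 22
[2:5]: 27
[3:6]: 26
[4:7]: 30
[5:8]: 25
[6:9]: 26
[7:10]: 15
[8:11]: 11
[9:12]: 9

Max: 30 at [4:7]


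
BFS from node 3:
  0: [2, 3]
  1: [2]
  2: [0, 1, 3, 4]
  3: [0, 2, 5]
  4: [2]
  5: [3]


Visit 3, enqueue [0, 2, 5]
Visit 0, enqueue []
Visit 2, enqueue [1, 4]
Visit 5, enqueue []
Visit 1, enqueue []
Visit 4, enqueue []

BFS order: [3, 0, 2, 5, 1, 4]


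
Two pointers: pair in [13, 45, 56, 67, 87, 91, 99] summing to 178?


lo=0(13)+hi=6(99)=112
lo=1(45)+hi=6(99)=144
lo=2(56)+hi=6(99)=155
lo=3(67)+hi=6(99)=166
lo=4(87)+hi=6(99)=186
lo=4(87)+hi=5(91)=178

Yes: 87+91=178


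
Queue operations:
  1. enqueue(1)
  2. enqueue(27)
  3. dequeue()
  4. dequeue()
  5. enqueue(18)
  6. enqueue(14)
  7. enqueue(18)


enqueue(1) -> [1]
enqueue(27) -> [1, 27]
dequeue()->1, [27]
dequeue()->27, []
enqueue(18) -> [18]
enqueue(14) -> [18, 14]
enqueue(18) -> [18, 14, 18]

Final queue: [18, 14, 18]


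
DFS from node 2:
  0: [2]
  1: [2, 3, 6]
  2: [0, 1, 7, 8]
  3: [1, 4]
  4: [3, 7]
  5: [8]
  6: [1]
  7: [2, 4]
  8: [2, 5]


Visit 2, push [8, 7, 1, 0]
Visit 0, push []
Visit 1, push [6, 3]
Visit 3, push [4]
Visit 4, push [7]
Visit 7, push []
Visit 6, push []
Visit 8, push [5]
Visit 5, push []

DFS order: [2, 0, 1, 3, 4, 7, 6, 8, 5]


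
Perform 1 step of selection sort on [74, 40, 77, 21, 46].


Initial: [74, 40, 77, 21, 46]
Step 1: min=21 at 3
  Swap: [21, 40, 77, 74, 46]

After 1 step: [21, 40, 77, 74, 46]


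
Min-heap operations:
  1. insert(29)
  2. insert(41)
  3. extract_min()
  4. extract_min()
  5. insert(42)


insert(29) -> [29]
insert(41) -> [29, 41]
extract_min()->29, [41]
extract_min()->41, []
insert(42) -> [42]

Final heap: [42]


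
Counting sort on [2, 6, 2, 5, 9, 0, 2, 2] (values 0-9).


Input: [2, 6, 2, 5, 9, 0, 2, 2]
Counts: [1, 0, 4, 0, 0, 1, 1, 0, 0, 1]

Sorted: [0, 2, 2, 2, 2, 5, 6, 9]


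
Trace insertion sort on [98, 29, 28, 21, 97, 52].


Initial: [98, 29, 28, 21, 97, 52]
Insert 29: [29, 98, 28, 21, 97, 52]
Insert 28: [28, 29, 98, 21, 97, 52]
Insert 21: [21, 28, 29, 98, 97, 52]
Insert 97: [21, 28, 29, 97, 98, 52]
Insert 52: [21, 28, 29, 52, 97, 98]

Sorted: [21, 28, 29, 52, 97, 98]


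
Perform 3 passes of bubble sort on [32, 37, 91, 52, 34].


Initial: [32, 37, 91, 52, 34]
Pass 1: [32, 37, 52, 34, 91] (2 swaps)
Pass 2: [32, 37, 34, 52, 91] (1 swaps)
Pass 3: [32, 34, 37, 52, 91] (1 swaps)

After 3 passes: [32, 34, 37, 52, 91]


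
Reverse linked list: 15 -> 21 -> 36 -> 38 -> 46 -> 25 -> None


Step 1: curr=15, set curr.next=prev(None) | reversed so far: 15
Step 2: curr=21, set curr.next=prev(15) | reversed so far: 21 -> 15
Step 3: curr=36, set curr.next=prev(21) | reversed so far: 36 -> 21 -> 15
Step 4: curr=38, set curr.next=prev(36) | reversed so far: 38 -> 36 -> 21 -> 15
Step 5: curr=46, set curr.next=prev(38) | reversed so far: 46 -> 38 -> 36 -> 21 -> 15
Step 6: curr=25, set curr.next=prev(46) | reversed so far: 25 -> 46 -> 38 -> 36 -> 21 -> 15

25 -> 46 -> 38 -> 36 -> 21 -> 15 -> None


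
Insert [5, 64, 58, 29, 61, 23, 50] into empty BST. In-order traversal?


Insert 5: root
Insert 64: R from 5
Insert 58: R from 5 -> L from 64
Insert 29: R from 5 -> L from 64 -> L from 58
Insert 61: R from 5 -> L from 64 -> R from 58
Insert 23: R from 5 -> L from 64 -> L from 58 -> L from 29
Insert 50: R from 5 -> L from 64 -> L from 58 -> R from 29

In-order: [5, 23, 29, 50, 58, 61, 64]


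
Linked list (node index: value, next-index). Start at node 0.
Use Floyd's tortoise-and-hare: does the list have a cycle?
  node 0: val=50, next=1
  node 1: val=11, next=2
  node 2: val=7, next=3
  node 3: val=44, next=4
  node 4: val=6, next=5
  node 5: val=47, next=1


Floyd's tortoise (slow, +1) and hare (fast, +2):
  init: slow=0, fast=0
  step 1: slow=1, fast=2
  step 2: slow=2, fast=4
  step 3: slow=3, fast=1
  step 4: slow=4, fast=3
  step 5: slow=5, fast=5
  slow == fast at node 5: cycle detected

Cycle: yes


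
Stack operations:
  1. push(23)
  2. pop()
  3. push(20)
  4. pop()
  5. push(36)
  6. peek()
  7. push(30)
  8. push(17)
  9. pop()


push(23) -> [23]
pop()->23, []
push(20) -> [20]
pop()->20, []
push(36) -> [36]
peek()->36
push(30) -> [36, 30]
push(17) -> [36, 30, 17]
pop()->17, [36, 30]

Final stack: [36, 30]


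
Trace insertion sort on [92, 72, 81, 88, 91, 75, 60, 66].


Initial: [92, 72, 81, 88, 91, 75, 60, 66]
Insert 72: [72, 92, 81, 88, 91, 75, 60, 66]
Insert 81: [72, 81, 92, 88, 91, 75, 60, 66]
Insert 88: [72, 81, 88, 92, 91, 75, 60, 66]
Insert 91: [72, 81, 88, 91, 92, 75, 60, 66]
Insert 75: [72, 75, 81, 88, 91, 92, 60, 66]
Insert 60: [60, 72, 75, 81, 88, 91, 92, 66]
Insert 66: [60, 66, 72, 75, 81, 88, 91, 92]

Sorted: [60, 66, 72, 75, 81, 88, 91, 92]


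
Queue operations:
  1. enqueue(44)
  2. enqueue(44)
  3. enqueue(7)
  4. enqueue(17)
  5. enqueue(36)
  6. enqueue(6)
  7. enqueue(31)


enqueue(44) -> [44]
enqueue(44) -> [44, 44]
enqueue(7) -> [44, 44, 7]
enqueue(17) -> [44, 44, 7, 17]
enqueue(36) -> [44, 44, 7, 17, 36]
enqueue(6) -> [44, 44, 7, 17, 36, 6]
enqueue(31) -> [44, 44, 7, 17, 36, 6, 31]

Final queue: [44, 44, 7, 17, 36, 6, 31]


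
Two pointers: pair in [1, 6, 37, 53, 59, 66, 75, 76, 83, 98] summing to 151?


lo=0(1)+hi=9(98)=99
lo=1(6)+hi=9(98)=104
lo=2(37)+hi=9(98)=135
lo=3(53)+hi=9(98)=151

Yes: 53+98=151


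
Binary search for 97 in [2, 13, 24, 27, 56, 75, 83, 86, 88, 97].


Step 1: lo=0, hi=9, mid=4, val=56
Step 2: lo=5, hi=9, mid=7, val=86
Step 3: lo=8, hi=9, mid=8, val=88
Step 4: lo=9, hi=9, mid=9, val=97

Found at index 9


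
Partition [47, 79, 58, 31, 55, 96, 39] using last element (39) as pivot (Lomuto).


Pivot: 39
  31 <= 39: swap -> [31, 79, 58, 47, 55, 96, 39]
Place pivot at 1: [31, 39, 58, 47, 55, 96, 79]

Partitioned: [31, 39, 58, 47, 55, 96, 79]


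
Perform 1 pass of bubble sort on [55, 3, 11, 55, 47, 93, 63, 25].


Initial: [55, 3, 11, 55, 47, 93, 63, 25]
Pass 1: [3, 11, 55, 47, 55, 63, 25, 93] (5 swaps)

After 1 pass: [3, 11, 55, 47, 55, 63, 25, 93]


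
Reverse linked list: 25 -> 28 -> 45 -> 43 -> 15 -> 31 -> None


Step 1: curr=25, set curr.next=prev(None) | reversed so far: 25
Step 2: curr=28, set curr.next=prev(25) | reversed so far: 28 -> 25
Step 3: curr=45, set curr.next=prev(28) | reversed so far: 45 -> 28 -> 25
Step 4: curr=43, set curr.next=prev(45) | reversed so far: 43 -> 45 -> 28 -> 25
Step 5: curr=15, set curr.next=prev(43) | reversed so far: 15 -> 43 -> 45 -> 28 -> 25
Step 6: curr=31, set curr.next=prev(15) | reversed so far: 31 -> 15 -> 43 -> 45 -> 28 -> 25

31 -> 15 -> 43 -> 45 -> 28 -> 25 -> None


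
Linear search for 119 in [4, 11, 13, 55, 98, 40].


i=0: 4!=119
i=1: 11!=119
i=2: 13!=119
i=3: 55!=119
i=4: 98!=119
i=5: 40!=119

Not found, 6 comps


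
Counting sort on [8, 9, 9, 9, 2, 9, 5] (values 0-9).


Input: [8, 9, 9, 9, 2, 9, 5]
Counts: [0, 0, 1, 0, 0, 1, 0, 0, 1, 4]

Sorted: [2, 5, 8, 9, 9, 9, 9]


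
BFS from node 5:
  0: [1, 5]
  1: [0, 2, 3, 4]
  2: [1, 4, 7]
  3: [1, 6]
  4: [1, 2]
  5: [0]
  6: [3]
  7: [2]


Visit 5, enqueue [0]
Visit 0, enqueue [1]
Visit 1, enqueue [2, 3, 4]
Visit 2, enqueue [7]
Visit 3, enqueue [6]
Visit 4, enqueue []
Visit 7, enqueue []
Visit 6, enqueue []

BFS order: [5, 0, 1, 2, 3, 4, 7, 6]


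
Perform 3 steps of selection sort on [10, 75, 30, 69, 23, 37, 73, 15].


Initial: [10, 75, 30, 69, 23, 37, 73, 15]
Step 1: min=10 at 0
  Swap: [10, 75, 30, 69, 23, 37, 73, 15]
Step 2: min=15 at 7
  Swap: [10, 15, 30, 69, 23, 37, 73, 75]
Step 3: min=23 at 4
  Swap: [10, 15, 23, 69, 30, 37, 73, 75]

After 3 steps: [10, 15, 23, 69, 30, 37, 73, 75]


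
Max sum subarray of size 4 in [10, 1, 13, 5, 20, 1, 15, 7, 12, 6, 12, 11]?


[0:4]: 29
[1:5]: 39
[2:6]: 39
[3:7]: 41
[4:8]: 43
[5:9]: 35
[6:10]: 40
[7:11]: 37
[8:12]: 41

Max: 43 at [4:8]


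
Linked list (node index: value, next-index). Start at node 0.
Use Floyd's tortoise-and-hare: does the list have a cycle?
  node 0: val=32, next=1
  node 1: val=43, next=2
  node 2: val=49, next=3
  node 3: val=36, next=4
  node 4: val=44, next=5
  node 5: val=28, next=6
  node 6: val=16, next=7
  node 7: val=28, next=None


Floyd's tortoise (slow, +1) and hare (fast, +2):
  init: slow=0, fast=0
  step 1: slow=1, fast=2
  step 2: slow=2, fast=4
  step 3: slow=3, fast=6
  step 4: fast 6->7->None, no cycle

Cycle: no


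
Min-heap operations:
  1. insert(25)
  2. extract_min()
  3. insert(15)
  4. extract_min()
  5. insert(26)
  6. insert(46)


insert(25) -> [25]
extract_min()->25, []
insert(15) -> [15]
extract_min()->15, []
insert(26) -> [26]
insert(46) -> [26, 46]

Final heap: [26, 46]


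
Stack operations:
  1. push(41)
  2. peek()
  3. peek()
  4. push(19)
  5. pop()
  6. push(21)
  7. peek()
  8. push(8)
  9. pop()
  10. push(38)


push(41) -> [41]
peek()->41
peek()->41
push(19) -> [41, 19]
pop()->19, [41]
push(21) -> [41, 21]
peek()->21
push(8) -> [41, 21, 8]
pop()->8, [41, 21]
push(38) -> [41, 21, 38]

Final stack: [41, 21, 38]


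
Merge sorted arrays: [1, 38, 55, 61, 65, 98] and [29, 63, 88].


Take 1 from A
Take 29 from B
Take 38 from A
Take 55 from A
Take 61 from A
Take 63 from B
Take 65 from A
Take 88 from B

Merged: [1, 29, 38, 55, 61, 63, 65, 88, 98]


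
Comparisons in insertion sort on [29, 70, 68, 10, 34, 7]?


Algorithm: insertion sort
Input: [29, 70, 68, 10, 34, 7]
Sorted: [7, 10, 29, 34, 68, 70]

14


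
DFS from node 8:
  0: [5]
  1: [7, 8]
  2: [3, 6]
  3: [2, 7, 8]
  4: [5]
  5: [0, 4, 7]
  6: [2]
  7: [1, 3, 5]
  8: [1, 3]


Visit 8, push [3, 1]
Visit 1, push [7]
Visit 7, push [5, 3]
Visit 3, push [2]
Visit 2, push [6]
Visit 6, push []
Visit 5, push [4, 0]
Visit 0, push []
Visit 4, push []

DFS order: [8, 1, 7, 3, 2, 6, 5, 0, 4]


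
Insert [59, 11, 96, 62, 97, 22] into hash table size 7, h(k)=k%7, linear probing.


Insert 59: h=3 -> slot 3
Insert 11: h=4 -> slot 4
Insert 96: h=5 -> slot 5
Insert 62: h=6 -> slot 6
Insert 97: h=6, 1 probes -> slot 0
Insert 22: h=1 -> slot 1

Table: [97, 22, None, 59, 11, 96, 62]


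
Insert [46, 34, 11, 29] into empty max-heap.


Insert 46: [46]
Insert 34: [46, 34]
Insert 11: [46, 34, 11]
Insert 29: [46, 34, 11, 29]

Final heap: [46, 34, 11, 29]


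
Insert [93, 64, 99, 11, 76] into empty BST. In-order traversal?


Insert 93: root
Insert 64: L from 93
Insert 99: R from 93
Insert 11: L from 93 -> L from 64
Insert 76: L from 93 -> R from 64

In-order: [11, 64, 76, 93, 99]


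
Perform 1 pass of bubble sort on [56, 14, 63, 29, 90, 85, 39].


Initial: [56, 14, 63, 29, 90, 85, 39]
Pass 1: [14, 56, 29, 63, 85, 39, 90] (4 swaps)

After 1 pass: [14, 56, 29, 63, 85, 39, 90]


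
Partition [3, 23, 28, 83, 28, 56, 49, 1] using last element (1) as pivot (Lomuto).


Pivot: 1
Place pivot at 0: [1, 23, 28, 83, 28, 56, 49, 3]

Partitioned: [1, 23, 28, 83, 28, 56, 49, 3]


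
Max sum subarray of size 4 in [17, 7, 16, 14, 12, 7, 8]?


[0:4]: 54
[1:5]: 49
[2:6]: 49
[3:7]: 41

Max: 54 at [0:4]


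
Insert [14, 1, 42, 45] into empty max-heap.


Insert 14: [14]
Insert 1: [14, 1]
Insert 42: [42, 1, 14]
Insert 45: [45, 42, 14, 1]

Final heap: [45, 42, 14, 1]


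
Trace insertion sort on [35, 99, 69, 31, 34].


Initial: [35, 99, 69, 31, 34]
Insert 99: [35, 99, 69, 31, 34]
Insert 69: [35, 69, 99, 31, 34]
Insert 31: [31, 35, 69, 99, 34]
Insert 34: [31, 34, 35, 69, 99]

Sorted: [31, 34, 35, 69, 99]


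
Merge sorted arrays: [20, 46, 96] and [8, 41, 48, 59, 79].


Take 8 from B
Take 20 from A
Take 41 from B
Take 46 from A
Take 48 from B
Take 59 from B
Take 79 from B

Merged: [8, 20, 41, 46, 48, 59, 79, 96]


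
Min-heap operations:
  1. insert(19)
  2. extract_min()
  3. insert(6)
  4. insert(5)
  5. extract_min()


insert(19) -> [19]
extract_min()->19, []
insert(6) -> [6]
insert(5) -> [5, 6]
extract_min()->5, [6]

Final heap: [6]


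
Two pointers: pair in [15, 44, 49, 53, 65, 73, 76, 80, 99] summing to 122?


lo=0(15)+hi=8(99)=114
lo=1(44)+hi=8(99)=143
lo=1(44)+hi=7(80)=124
lo=1(44)+hi=6(76)=120
lo=2(49)+hi=6(76)=125
lo=2(49)+hi=5(73)=122

Yes: 49+73=122


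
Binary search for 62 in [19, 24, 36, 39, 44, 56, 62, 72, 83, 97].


Step 1: lo=0, hi=9, mid=4, val=44
Step 2: lo=5, hi=9, mid=7, val=72
Step 3: lo=5, hi=6, mid=5, val=56
Step 4: lo=6, hi=6, mid=6, val=62

Found at index 6


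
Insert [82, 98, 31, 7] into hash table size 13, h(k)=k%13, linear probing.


Insert 82: h=4 -> slot 4
Insert 98: h=7 -> slot 7
Insert 31: h=5 -> slot 5
Insert 7: h=7, 1 probes -> slot 8

Table: [None, None, None, None, 82, 31, None, 98, 7, None, None, None, None]


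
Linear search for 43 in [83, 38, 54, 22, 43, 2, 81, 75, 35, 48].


i=0: 83!=43
i=1: 38!=43
i=2: 54!=43
i=3: 22!=43
i=4: 43==43 found!

Found at 4, 5 comps


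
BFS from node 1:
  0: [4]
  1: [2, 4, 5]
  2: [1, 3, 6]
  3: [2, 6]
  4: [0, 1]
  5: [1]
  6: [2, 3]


Visit 1, enqueue [2, 4, 5]
Visit 2, enqueue [3, 6]
Visit 4, enqueue [0]
Visit 5, enqueue []
Visit 3, enqueue []
Visit 6, enqueue []
Visit 0, enqueue []

BFS order: [1, 2, 4, 5, 3, 6, 0]


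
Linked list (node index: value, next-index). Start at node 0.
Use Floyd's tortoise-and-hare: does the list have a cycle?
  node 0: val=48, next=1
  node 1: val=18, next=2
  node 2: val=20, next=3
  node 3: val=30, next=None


Floyd's tortoise (slow, +1) and hare (fast, +2):
  init: slow=0, fast=0
  step 1: slow=1, fast=2
  step 2: fast 2->3->None, no cycle

Cycle: no


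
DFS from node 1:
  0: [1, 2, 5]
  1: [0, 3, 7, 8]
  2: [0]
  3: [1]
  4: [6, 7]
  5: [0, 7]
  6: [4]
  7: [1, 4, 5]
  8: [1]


Visit 1, push [8, 7, 3, 0]
Visit 0, push [5, 2]
Visit 2, push []
Visit 5, push [7]
Visit 7, push [4]
Visit 4, push [6]
Visit 6, push []
Visit 3, push []
Visit 8, push []

DFS order: [1, 0, 2, 5, 7, 4, 6, 3, 8]


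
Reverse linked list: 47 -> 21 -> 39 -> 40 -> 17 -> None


Step 1: curr=47, set curr.next=prev(None) | reversed so far: 47
Step 2: curr=21, set curr.next=prev(47) | reversed so far: 21 -> 47
Step 3: curr=39, set curr.next=prev(21) | reversed so far: 39 -> 21 -> 47
Step 4: curr=40, set curr.next=prev(39) | reversed so far: 40 -> 39 -> 21 -> 47
Step 5: curr=17, set curr.next=prev(40) | reversed so far: 17 -> 40 -> 39 -> 21 -> 47

17 -> 40 -> 39 -> 21 -> 47 -> None


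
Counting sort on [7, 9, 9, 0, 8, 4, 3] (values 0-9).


Input: [7, 9, 9, 0, 8, 4, 3]
Counts: [1, 0, 0, 1, 1, 0, 0, 1, 1, 2]

Sorted: [0, 3, 4, 7, 8, 9, 9]


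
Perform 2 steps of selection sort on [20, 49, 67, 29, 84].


Initial: [20, 49, 67, 29, 84]
Step 1: min=20 at 0
  Swap: [20, 49, 67, 29, 84]
Step 2: min=29 at 3
  Swap: [20, 29, 67, 49, 84]

After 2 steps: [20, 29, 67, 49, 84]


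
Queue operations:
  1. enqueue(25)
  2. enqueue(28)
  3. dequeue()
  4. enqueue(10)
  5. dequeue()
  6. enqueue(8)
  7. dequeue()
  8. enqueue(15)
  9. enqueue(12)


enqueue(25) -> [25]
enqueue(28) -> [25, 28]
dequeue()->25, [28]
enqueue(10) -> [28, 10]
dequeue()->28, [10]
enqueue(8) -> [10, 8]
dequeue()->10, [8]
enqueue(15) -> [8, 15]
enqueue(12) -> [8, 15, 12]

Final queue: [8, 15, 12]


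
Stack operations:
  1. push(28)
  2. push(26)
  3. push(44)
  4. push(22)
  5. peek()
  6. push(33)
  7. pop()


push(28) -> [28]
push(26) -> [28, 26]
push(44) -> [28, 26, 44]
push(22) -> [28, 26, 44, 22]
peek()->22
push(33) -> [28, 26, 44, 22, 33]
pop()->33, [28, 26, 44, 22]

Final stack: [28, 26, 44, 22]


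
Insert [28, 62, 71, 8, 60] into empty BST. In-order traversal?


Insert 28: root
Insert 62: R from 28
Insert 71: R from 28 -> R from 62
Insert 8: L from 28
Insert 60: R from 28 -> L from 62

In-order: [8, 28, 60, 62, 71]


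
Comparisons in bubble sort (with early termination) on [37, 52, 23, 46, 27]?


Algorithm: bubble sort (with early termination)
Input: [37, 52, 23, 46, 27]
Sorted: [23, 27, 37, 46, 52]

10


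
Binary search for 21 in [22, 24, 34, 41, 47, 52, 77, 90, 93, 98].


Step 1: lo=0, hi=9, mid=4, val=47
Step 2: lo=0, hi=3, mid=1, val=24
Step 3: lo=0, hi=0, mid=0, val=22

Not found


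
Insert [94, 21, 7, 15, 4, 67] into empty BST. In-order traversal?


Insert 94: root
Insert 21: L from 94
Insert 7: L from 94 -> L from 21
Insert 15: L from 94 -> L from 21 -> R from 7
Insert 4: L from 94 -> L from 21 -> L from 7
Insert 67: L from 94 -> R from 21

In-order: [4, 7, 15, 21, 67, 94]


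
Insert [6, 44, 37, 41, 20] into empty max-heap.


Insert 6: [6]
Insert 44: [44, 6]
Insert 37: [44, 6, 37]
Insert 41: [44, 41, 37, 6]
Insert 20: [44, 41, 37, 6, 20]

Final heap: [44, 41, 37, 6, 20]


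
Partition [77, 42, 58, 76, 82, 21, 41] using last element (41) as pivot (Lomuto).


Pivot: 41
  21 <= 41: swap -> [21, 42, 58, 76, 82, 77, 41]
Place pivot at 1: [21, 41, 58, 76, 82, 77, 42]

Partitioned: [21, 41, 58, 76, 82, 77, 42]


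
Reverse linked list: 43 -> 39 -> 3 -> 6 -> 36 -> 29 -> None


Step 1: curr=43, set curr.next=prev(None) | reversed so far: 43
Step 2: curr=39, set curr.next=prev(43) | reversed so far: 39 -> 43
Step 3: curr=3, set curr.next=prev(39) | reversed so far: 3 -> 39 -> 43
Step 4: curr=6, set curr.next=prev(3) | reversed so far: 6 -> 3 -> 39 -> 43
Step 5: curr=36, set curr.next=prev(6) | reversed so far: 36 -> 6 -> 3 -> 39 -> 43
Step 6: curr=29, set curr.next=prev(36) | reversed so far: 29 -> 36 -> 6 -> 3 -> 39 -> 43

29 -> 36 -> 6 -> 3 -> 39 -> 43 -> None


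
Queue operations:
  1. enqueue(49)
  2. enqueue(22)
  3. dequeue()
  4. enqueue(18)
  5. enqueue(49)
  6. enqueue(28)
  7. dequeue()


enqueue(49) -> [49]
enqueue(22) -> [49, 22]
dequeue()->49, [22]
enqueue(18) -> [22, 18]
enqueue(49) -> [22, 18, 49]
enqueue(28) -> [22, 18, 49, 28]
dequeue()->22, [18, 49, 28]

Final queue: [18, 49, 28]


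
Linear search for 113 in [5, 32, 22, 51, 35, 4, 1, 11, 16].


i=0: 5!=113
i=1: 32!=113
i=2: 22!=113
i=3: 51!=113
i=4: 35!=113
i=5: 4!=113
i=6: 1!=113
i=7: 11!=113
i=8: 16!=113

Not found, 9 comps


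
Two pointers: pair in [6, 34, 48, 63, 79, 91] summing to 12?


lo=0(6)+hi=5(91)=97
lo=0(6)+hi=4(79)=85
lo=0(6)+hi=3(63)=69
lo=0(6)+hi=2(48)=54
lo=0(6)+hi=1(34)=40

No pair found


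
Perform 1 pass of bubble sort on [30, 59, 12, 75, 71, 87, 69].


Initial: [30, 59, 12, 75, 71, 87, 69]
Pass 1: [30, 12, 59, 71, 75, 69, 87] (3 swaps)

After 1 pass: [30, 12, 59, 71, 75, 69, 87]


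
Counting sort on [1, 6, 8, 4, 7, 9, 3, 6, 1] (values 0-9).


Input: [1, 6, 8, 4, 7, 9, 3, 6, 1]
Counts: [0, 2, 0, 1, 1, 0, 2, 1, 1, 1]

Sorted: [1, 1, 3, 4, 6, 6, 7, 8, 9]


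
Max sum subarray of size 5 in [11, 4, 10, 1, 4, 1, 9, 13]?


[0:5]: 30
[1:6]: 20
[2:7]: 25
[3:8]: 28

Max: 30 at [0:5]


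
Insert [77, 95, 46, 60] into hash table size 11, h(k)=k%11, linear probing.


Insert 77: h=0 -> slot 0
Insert 95: h=7 -> slot 7
Insert 46: h=2 -> slot 2
Insert 60: h=5 -> slot 5

Table: [77, None, 46, None, None, 60, None, 95, None, None, None]


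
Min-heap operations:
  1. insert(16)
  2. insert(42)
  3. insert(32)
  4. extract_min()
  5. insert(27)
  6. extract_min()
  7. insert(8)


insert(16) -> [16]
insert(42) -> [16, 42]
insert(32) -> [16, 42, 32]
extract_min()->16, [32, 42]
insert(27) -> [27, 42, 32]
extract_min()->27, [32, 42]
insert(8) -> [8, 42, 32]

Final heap: [8, 42, 32]


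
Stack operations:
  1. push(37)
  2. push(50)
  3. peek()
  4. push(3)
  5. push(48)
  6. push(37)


push(37) -> [37]
push(50) -> [37, 50]
peek()->50
push(3) -> [37, 50, 3]
push(48) -> [37, 50, 3, 48]
push(37) -> [37, 50, 3, 48, 37]

Final stack: [37, 50, 3, 48, 37]


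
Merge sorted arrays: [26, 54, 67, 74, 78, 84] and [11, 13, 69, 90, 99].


Take 11 from B
Take 13 from B
Take 26 from A
Take 54 from A
Take 67 from A
Take 69 from B
Take 74 from A
Take 78 from A
Take 84 from A

Merged: [11, 13, 26, 54, 67, 69, 74, 78, 84, 90, 99]


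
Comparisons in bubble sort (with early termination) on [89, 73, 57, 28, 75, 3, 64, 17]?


Algorithm: bubble sort (with early termination)
Input: [89, 73, 57, 28, 75, 3, 64, 17]
Sorted: [3, 17, 28, 57, 64, 73, 75, 89]

28


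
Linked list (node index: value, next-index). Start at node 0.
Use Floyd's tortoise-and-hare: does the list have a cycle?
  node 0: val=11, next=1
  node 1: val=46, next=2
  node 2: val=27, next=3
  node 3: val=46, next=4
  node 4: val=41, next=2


Floyd's tortoise (slow, +1) and hare (fast, +2):
  init: slow=0, fast=0
  step 1: slow=1, fast=2
  step 2: slow=2, fast=4
  step 3: slow=3, fast=3
  slow == fast at node 3: cycle detected

Cycle: yes


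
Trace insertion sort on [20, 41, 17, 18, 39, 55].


Initial: [20, 41, 17, 18, 39, 55]
Insert 41: [20, 41, 17, 18, 39, 55]
Insert 17: [17, 20, 41, 18, 39, 55]
Insert 18: [17, 18, 20, 41, 39, 55]
Insert 39: [17, 18, 20, 39, 41, 55]
Insert 55: [17, 18, 20, 39, 41, 55]

Sorted: [17, 18, 20, 39, 41, 55]


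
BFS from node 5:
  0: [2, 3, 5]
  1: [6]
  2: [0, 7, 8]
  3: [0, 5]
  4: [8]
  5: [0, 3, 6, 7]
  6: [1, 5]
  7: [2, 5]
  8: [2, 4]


Visit 5, enqueue [0, 3, 6, 7]
Visit 0, enqueue [2]
Visit 3, enqueue []
Visit 6, enqueue [1]
Visit 7, enqueue []
Visit 2, enqueue [8]
Visit 1, enqueue []
Visit 8, enqueue [4]
Visit 4, enqueue []

BFS order: [5, 0, 3, 6, 7, 2, 1, 8, 4]


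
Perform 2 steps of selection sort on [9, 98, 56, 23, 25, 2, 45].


Initial: [9, 98, 56, 23, 25, 2, 45]
Step 1: min=2 at 5
  Swap: [2, 98, 56, 23, 25, 9, 45]
Step 2: min=9 at 5
  Swap: [2, 9, 56, 23, 25, 98, 45]

After 2 steps: [2, 9, 56, 23, 25, 98, 45]


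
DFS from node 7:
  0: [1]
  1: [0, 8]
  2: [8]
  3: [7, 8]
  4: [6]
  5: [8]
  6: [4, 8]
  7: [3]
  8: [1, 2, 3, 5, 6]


Visit 7, push [3]
Visit 3, push [8]
Visit 8, push [6, 5, 2, 1]
Visit 1, push [0]
Visit 0, push []
Visit 2, push []
Visit 5, push []
Visit 6, push [4]
Visit 4, push []

DFS order: [7, 3, 8, 1, 0, 2, 5, 6, 4]


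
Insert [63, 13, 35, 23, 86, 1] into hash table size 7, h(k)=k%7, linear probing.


Insert 63: h=0 -> slot 0
Insert 13: h=6 -> slot 6
Insert 35: h=0, 1 probes -> slot 1
Insert 23: h=2 -> slot 2
Insert 86: h=2, 1 probes -> slot 3
Insert 1: h=1, 3 probes -> slot 4

Table: [63, 35, 23, 86, 1, None, 13]


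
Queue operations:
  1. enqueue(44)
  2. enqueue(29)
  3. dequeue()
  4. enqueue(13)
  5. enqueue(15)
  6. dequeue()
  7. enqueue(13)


enqueue(44) -> [44]
enqueue(29) -> [44, 29]
dequeue()->44, [29]
enqueue(13) -> [29, 13]
enqueue(15) -> [29, 13, 15]
dequeue()->29, [13, 15]
enqueue(13) -> [13, 15, 13]

Final queue: [13, 15, 13]


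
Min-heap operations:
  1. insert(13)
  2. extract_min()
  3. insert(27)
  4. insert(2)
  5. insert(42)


insert(13) -> [13]
extract_min()->13, []
insert(27) -> [27]
insert(2) -> [2, 27]
insert(42) -> [2, 27, 42]

Final heap: [2, 27, 42]


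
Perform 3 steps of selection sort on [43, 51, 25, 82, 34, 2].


Initial: [43, 51, 25, 82, 34, 2]
Step 1: min=2 at 5
  Swap: [2, 51, 25, 82, 34, 43]
Step 2: min=25 at 2
  Swap: [2, 25, 51, 82, 34, 43]
Step 3: min=34 at 4
  Swap: [2, 25, 34, 82, 51, 43]

After 3 steps: [2, 25, 34, 82, 51, 43]


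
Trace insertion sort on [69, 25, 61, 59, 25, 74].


Initial: [69, 25, 61, 59, 25, 74]
Insert 25: [25, 69, 61, 59, 25, 74]
Insert 61: [25, 61, 69, 59, 25, 74]
Insert 59: [25, 59, 61, 69, 25, 74]
Insert 25: [25, 25, 59, 61, 69, 74]
Insert 74: [25, 25, 59, 61, 69, 74]

Sorted: [25, 25, 59, 61, 69, 74]


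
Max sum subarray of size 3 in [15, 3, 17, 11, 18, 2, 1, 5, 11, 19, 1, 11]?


[0:3]: 35
[1:4]: 31
[2:5]: 46
[3:6]: 31
[4:7]: 21
[5:8]: 8
[6:9]: 17
[7:10]: 35
[8:11]: 31
[9:12]: 31

Max: 46 at [2:5]


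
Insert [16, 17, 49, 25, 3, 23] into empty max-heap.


Insert 16: [16]
Insert 17: [17, 16]
Insert 49: [49, 16, 17]
Insert 25: [49, 25, 17, 16]
Insert 3: [49, 25, 17, 16, 3]
Insert 23: [49, 25, 23, 16, 3, 17]

Final heap: [49, 25, 23, 16, 3, 17]


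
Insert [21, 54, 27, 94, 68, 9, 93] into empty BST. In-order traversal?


Insert 21: root
Insert 54: R from 21
Insert 27: R from 21 -> L from 54
Insert 94: R from 21 -> R from 54
Insert 68: R from 21 -> R from 54 -> L from 94
Insert 9: L from 21
Insert 93: R from 21 -> R from 54 -> L from 94 -> R from 68

In-order: [9, 21, 27, 54, 68, 93, 94]


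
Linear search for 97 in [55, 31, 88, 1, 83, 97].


i=0: 55!=97
i=1: 31!=97
i=2: 88!=97
i=3: 1!=97
i=4: 83!=97
i=5: 97==97 found!

Found at 5, 6 comps


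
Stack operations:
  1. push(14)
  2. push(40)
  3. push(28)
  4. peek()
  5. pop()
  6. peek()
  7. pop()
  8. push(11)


push(14) -> [14]
push(40) -> [14, 40]
push(28) -> [14, 40, 28]
peek()->28
pop()->28, [14, 40]
peek()->40
pop()->40, [14]
push(11) -> [14, 11]

Final stack: [14, 11]


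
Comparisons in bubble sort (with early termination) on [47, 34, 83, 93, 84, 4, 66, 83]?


Algorithm: bubble sort (with early termination)
Input: [47, 34, 83, 93, 84, 4, 66, 83]
Sorted: [4, 34, 47, 66, 83, 83, 84, 93]

27


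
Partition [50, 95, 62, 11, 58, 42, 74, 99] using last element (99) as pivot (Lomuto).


Pivot: 99
  50 <= 99: advance i (no swap)
  95 <= 99: advance i (no swap)
  62 <= 99: advance i (no swap)
  11 <= 99: advance i (no swap)
  58 <= 99: advance i (no swap)
  42 <= 99: advance i (no swap)
  74 <= 99: advance i (no swap)
Place pivot at 7: [50, 95, 62, 11, 58, 42, 74, 99]

Partitioned: [50, 95, 62, 11, 58, 42, 74, 99]


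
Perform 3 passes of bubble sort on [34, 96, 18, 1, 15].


Initial: [34, 96, 18, 1, 15]
Pass 1: [34, 18, 1, 15, 96] (3 swaps)
Pass 2: [18, 1, 15, 34, 96] (3 swaps)
Pass 3: [1, 15, 18, 34, 96] (2 swaps)

After 3 passes: [1, 15, 18, 34, 96]


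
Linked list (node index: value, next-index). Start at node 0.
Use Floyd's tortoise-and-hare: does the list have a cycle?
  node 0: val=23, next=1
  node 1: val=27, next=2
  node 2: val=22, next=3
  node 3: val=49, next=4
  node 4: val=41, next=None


Floyd's tortoise (slow, +1) and hare (fast, +2):
  init: slow=0, fast=0
  step 1: slow=1, fast=2
  step 2: slow=2, fast=4
  step 3: fast -> None, no cycle

Cycle: no


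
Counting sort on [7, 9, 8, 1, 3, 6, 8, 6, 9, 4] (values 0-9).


Input: [7, 9, 8, 1, 3, 6, 8, 6, 9, 4]
Counts: [0, 1, 0, 1, 1, 0, 2, 1, 2, 2]

Sorted: [1, 3, 4, 6, 6, 7, 8, 8, 9, 9]


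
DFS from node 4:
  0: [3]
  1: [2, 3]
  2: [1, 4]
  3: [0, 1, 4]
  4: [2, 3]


Visit 4, push [3, 2]
Visit 2, push [1]
Visit 1, push [3]
Visit 3, push [0]
Visit 0, push []

DFS order: [4, 2, 1, 3, 0]


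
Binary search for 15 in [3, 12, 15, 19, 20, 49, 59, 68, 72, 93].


Step 1: lo=0, hi=9, mid=4, val=20
Step 2: lo=0, hi=3, mid=1, val=12
Step 3: lo=2, hi=3, mid=2, val=15

Found at index 2


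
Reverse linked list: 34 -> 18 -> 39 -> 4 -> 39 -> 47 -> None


Step 1: curr=34, set curr.next=prev(None) | reversed so far: 34
Step 2: curr=18, set curr.next=prev(34) | reversed so far: 18 -> 34
Step 3: curr=39, set curr.next=prev(18) | reversed so far: 39 -> 18 -> 34
Step 4: curr=4, set curr.next=prev(39) | reversed so far: 4 -> 39 -> 18 -> 34
Step 5: curr=39, set curr.next=prev(4) | reversed so far: 39 -> 4 -> 39 -> 18 -> 34
Step 6: curr=47, set curr.next=prev(39) | reversed so far: 47 -> 39 -> 4 -> 39 -> 18 -> 34

47 -> 39 -> 4 -> 39 -> 18 -> 34 -> None
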